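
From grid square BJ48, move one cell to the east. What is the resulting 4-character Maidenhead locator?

BJ58

Longitude square 4; +1 → 5.
The latitude characters are unchanged.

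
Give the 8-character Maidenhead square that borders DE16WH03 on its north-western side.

DE16vh94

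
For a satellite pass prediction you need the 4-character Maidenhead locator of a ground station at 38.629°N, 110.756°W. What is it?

DM48

Add 180° to longitude and 90° to latitude: 69.24, 128.63.
Field (20°×10°, letters A–R): lon ⌊69.24/20⌋ = 3 → D; lat ⌊128.63/10⌋ = 12 → M.
Square (2°×1°, digits 0–9): lon ⌊9.24/2⌋ = 4; lat ⌊8.63/1⌋ = 8.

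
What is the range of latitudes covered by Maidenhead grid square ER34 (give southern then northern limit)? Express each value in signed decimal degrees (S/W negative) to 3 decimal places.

Field E=4, R=17: +4·20° lon, +17·10° lat → SW at lon -100°, lat 80°.
Square 3, 4: +3·2° lon, +4·1° lat → SW at lon -94°, lat 84°.
Cell spans 2° lon × 1° lat.
south 84.000, north 85.000.

84.000, 85.000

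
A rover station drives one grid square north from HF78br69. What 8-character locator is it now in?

Latitude extended square 9; +1 → 10, wraps to 0, carry into subsquare.
Latitude subsquare r = 17; +1 → 18 = s.
The longitude characters are unchanged.

HF78bs60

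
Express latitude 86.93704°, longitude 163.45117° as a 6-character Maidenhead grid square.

RR16rw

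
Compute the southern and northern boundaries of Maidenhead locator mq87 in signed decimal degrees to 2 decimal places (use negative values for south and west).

Field M=12, Q=16: +12·20° lon, +16·10° lat → SW at lon 60°, lat 70°.
Square 8, 7: +8·2° lon, +7·1° lat → SW at lon 76°, lat 77°.
Cell spans 2° lon × 1° lat.
south 77.00, north 78.00.

77.00, 78.00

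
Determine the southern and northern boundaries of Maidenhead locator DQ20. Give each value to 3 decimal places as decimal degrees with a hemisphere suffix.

70.000° N, 71.000° N

Field D=3, Q=16: +3·20° lon, +16·10° lat → SW at lon -120°, lat 70°.
Square 2, 0: +2·2° lon, +0·1° lat → SW at lon -116°, lat 70°.
Cell spans 2° lon × 1° lat.
south 70.000° N, north 71.000° N.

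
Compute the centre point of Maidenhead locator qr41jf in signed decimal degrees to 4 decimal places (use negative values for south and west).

81.2292, 148.7917

Field Q=16, R=17: +16·20° lon, +17·10° lat → SW at lon 140°, lat 80°.
Square 4, 1: +4·2° lon, +1·1° lat → SW at lon 148°, lat 81°.
Subsquare j=9, f=5: +9·0.0833333° lon, +5·0.0416667° lat → SW at lon 148.75°, lat 81.2083°.
Cell spans 0.0833333° lon × 0.0416667° lat. Centre is SW corner plus half of each.
latitude 81.2292, longitude 148.7917.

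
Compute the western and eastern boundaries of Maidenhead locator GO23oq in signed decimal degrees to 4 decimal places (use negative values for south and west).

-54.8333, -54.7500

Field G=6, O=14: +6·20° lon, +14·10° lat → SW at lon -60°, lat 50°.
Square 2, 3: +2·2° lon, +3·1° lat → SW at lon -56°, lat 53°.
Subsquare o=14, q=16: +14·0.0833333° lon, +16·0.0416667° lat → SW at lon -54.8333°, lat 53.6667°.
Cell spans 0.0833333° lon × 0.0416667° lat.
west -54.8333, east -54.7500.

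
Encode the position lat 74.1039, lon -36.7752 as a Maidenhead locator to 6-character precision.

HQ14oc

Add 180° to longitude and 90° to latitude: 143.2248, 164.1039.
Field (20°×10°, letters A–R): 143.2248/20 → 7 → H, 164.1039/10 → 16 → Q; chars HQ.
Square (2°×1°, digits 0–9): 3.2248/2 → 1, 4.1039/1 → 4; chars 14.
Subsquare (5′×2.5′, letters a–x): 1.2248/0.0833333 → 14 → o, 0.1039/0.0416667 → 2 → c; chars oc.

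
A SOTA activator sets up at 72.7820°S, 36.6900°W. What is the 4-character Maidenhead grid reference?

Add 180° to longitude and 90° to latitude: 143.31, 17.22.
Field: lon ⌊143.31/20⌋ = 7 → H; lat ⌊17.22/10⌋ = 1 → B.
Square: lon ⌊3.31/2⌋ = 1; lat ⌊7.22/1⌋ = 7.

HB17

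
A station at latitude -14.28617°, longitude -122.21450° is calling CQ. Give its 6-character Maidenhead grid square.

Offset from 180°W / 90°S: lon 57.7855°, lat 75.7138°.
Field (20°×10°, letters A–R): 57.7855/20 → 2 → C, 75.7138/10 → 7 → H; chars CH.
Square (2°×1°, digits 0–9): 17.7855/2 → 8, 5.7138/1 → 5; chars 85.
Subsquare (5′×2.5′, letters a–x): 1.7855/0.0833333 → 21 → v, 0.7138/0.0416667 → 17 → r; chars vr.

CH85vr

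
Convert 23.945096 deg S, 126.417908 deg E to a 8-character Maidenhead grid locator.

Shift to the Maidenhead origin (180°W, 90°S): lon 306.41791, lat 66.05490.
Field: 306.41791/20 → 15 → P, 66.05490/10 → 6 → G; chars PG.
Square: 6.41791/2 → 3, 6.05490/1 → 6; chars 36.
Subsquare: 0.41791/0.0833333 → 5 → f, 0.05490/0.0416667 → 1 → b; chars fb.
Extended square: 0.00124/0.00833333 → 0, 0.01324/0.00416667 → 3; chars 03.

PG36fb03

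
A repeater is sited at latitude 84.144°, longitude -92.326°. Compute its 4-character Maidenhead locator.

ER34

Offset from 180°W / 90°S: lon 87.67°, lat 174.14°.
Field: lon ⌊87.67/20⌋ = 4 → E; lat ⌊174.14/10⌋ = 17 → R.
Square: lon ⌊7.67/2⌋ = 3; lat ⌊4.14/1⌋ = 4.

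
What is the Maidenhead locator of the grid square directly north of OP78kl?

OP78km

Latitude subsquare l = 11; +1 → 12 = m.
The longitude characters are unchanged.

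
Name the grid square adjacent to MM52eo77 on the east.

MM52eo87

Longitude extended square 7; +1 → 8.
The latitude characters are unchanged.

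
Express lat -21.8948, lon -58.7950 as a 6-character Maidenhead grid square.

Shift to the Maidenhead origin (180°W, 90°S): lon 121.2050, lat 68.1052.
Field (20°×10°, letters A–R): 121.2050/20 → 6 → G, 68.1052/10 → 6 → G; chars GG.
Square (2°×1°, digits 0–9): 1.2050/2 → 0, 8.1052/1 → 8; chars 08.
Subsquare (5′×2.5′, letters a–x): 1.2050/0.0833333 → 14 → o, 0.1052/0.0416667 → 2 → c; chars oc.

GG08oc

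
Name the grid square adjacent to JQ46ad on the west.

Longitude subsquare a = 0; −1 → -1, wraps to 23 = x, carry into square.
Longitude square 4; −1 → 3.
The latitude characters are unchanged.

JQ36xd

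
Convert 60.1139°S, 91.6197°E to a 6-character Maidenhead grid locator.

NC59tv

Offset from 180°W / 90°S: lon 271.6197°, lat 29.8861°.
Field: lon ⌊271.6197/20⌋ = 13 → N; lat ⌊29.8861/10⌋ = 2 → C.
Square: lon ⌊11.6197/2⌋ = 5; lat ⌊9.8861/1⌋ = 9.
Subsquare: lon ⌊1.6197/0.0833333⌋ = 19 → t; lat ⌊0.8861/0.0416667⌋ = 21 → v.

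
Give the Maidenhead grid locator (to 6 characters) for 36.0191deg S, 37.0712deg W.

Shift to the Maidenhead origin (180°W, 90°S): lon 142.9288, lat 53.9809.
Field: 142.9288/20 → 7 → H, 53.9809/10 → 5 → F; chars HF.
Square: 2.9288/2 → 1, 3.9809/1 → 3; chars 13.
Subsquare: 0.9288/0.0833333 → 11 → l, 0.9809/0.0416667 → 23 → x; chars lx.

HF13lx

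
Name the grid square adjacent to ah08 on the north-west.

Longitude square 0; −1 → -1, wraps to 9, carry into field.
Longitude field A = 0; −1 → -1, wraps to 17 = R, wrapping around the antimeridian.
Latitude square 8; +1 → 9.

RH99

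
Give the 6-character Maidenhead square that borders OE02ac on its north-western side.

NE92xd

Longitude subsquare a = 0; −1 → -1, wraps to 23 = x, carry into square.
Longitude square 0; −1 → -1, wraps to 9, carry into field.
Longitude field O = 14; −1 → 13 = N.
Latitude subsquare c = 2; +1 → 3 = d.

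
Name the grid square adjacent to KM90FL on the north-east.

Longitude subsquare f = 5; +1 → 6 = g.
Latitude subsquare l = 11; +1 → 12 = m.

KM90gm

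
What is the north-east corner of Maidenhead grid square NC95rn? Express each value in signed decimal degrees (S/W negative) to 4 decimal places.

-64.4167, 99.5000

Field N=13, C=2: +13·20° lon, +2·10° lat → SW at lon 80°, lat -70°.
Square 9, 5: +9·2° lon, +5·1° lat → SW at lon 98°, lat -65°.
Subsquare r=17, n=13: +17·0.0833333° lon, +13·0.0416667° lat → SW at lon 99.4167°, lat -64.4583°.
Cell spans 0.0833333° lon × 0.0416667° lat. NE corner is SW corner plus one full cell.
latitude -64.4167, longitude 99.5000.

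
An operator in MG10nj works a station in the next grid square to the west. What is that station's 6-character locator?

Longitude subsquare n = 13; −1 → 12 = m.
The latitude characters are unchanged.

MG10mj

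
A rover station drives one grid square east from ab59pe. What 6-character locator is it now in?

AB59qe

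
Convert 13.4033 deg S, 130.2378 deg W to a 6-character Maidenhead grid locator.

Add 180° to longitude and 90° to latitude: 49.7622, 76.5967.
Field: lon ⌊49.7622/20⌋ = 2 → C; lat ⌊76.5967/10⌋ = 7 → H.
Square: lon ⌊9.7622/2⌋ = 4; lat ⌊6.5967/1⌋ = 6.
Subsquare: lon ⌊1.7622/0.0833333⌋ = 21 → v; lat ⌊0.5967/0.0416667⌋ = 14 → o.

CH46vo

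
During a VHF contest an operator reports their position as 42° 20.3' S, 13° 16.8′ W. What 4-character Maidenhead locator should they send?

IE37

Add 180° to longitude and 90° to latitude: 166.72, 47.66.
Field: 166.72/20 → 8 → I, 47.66/10 → 4 → E; chars IE.
Square: 6.72/2 → 3, 7.66/1 → 7; chars 37.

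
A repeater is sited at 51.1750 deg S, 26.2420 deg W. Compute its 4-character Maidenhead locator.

Shift to the Maidenhead origin (180°W, 90°S): lon 153.76, lat 38.83.
Field (20°×10°, letters A–R): lon ⌊153.76/20⌋ = 7 → H; lat ⌊38.83/10⌋ = 3 → D.
Square (2°×1°, digits 0–9): lon ⌊13.76/2⌋ = 6; lat ⌊8.83/1⌋ = 8.

HD68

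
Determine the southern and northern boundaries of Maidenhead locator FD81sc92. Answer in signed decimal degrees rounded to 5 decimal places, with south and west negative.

-58.90833, -58.90417

Field F=5, D=3: +5·20° lon, +3·10° lat → SW at lon -80°, lat -60°.
Square 8, 1: +8·2° lon, +1·1° lat → SW at lon -64°, lat -59°.
Subsquare s=18, c=2: +18·0.0833333° lon, +2·0.0416667° lat → SW at lon -62.5°, lat -58.9167°.
Extended square 9, 2: +9·0.00833333° lon, +2·0.00416667° lat → SW at lon -62.425°, lat -58.9083°.
Cell spans 0.00833333° lon × 0.00416667° lat.
south -58.90833, north -58.90417.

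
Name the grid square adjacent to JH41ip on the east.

Longitude subsquare i = 8; +1 → 9 = j.
The latitude characters are unchanged.

JH41jp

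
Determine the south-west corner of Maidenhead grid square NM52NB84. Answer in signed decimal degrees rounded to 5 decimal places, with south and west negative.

32.05833, 91.15000

Field N=13, M=12: +13·20° lon, +12·10° lat → SW at lon 80°, lat 30°.
Square 5, 2: +5·2° lon, +2·1° lat → SW at lon 90°, lat 32°.
Subsquare n=13, b=1: +13·0.0833333° lon, +1·0.0416667° lat → SW at lon 91.0833°, lat 32.0417°.
Extended square 8, 4: +8·0.00833333° lon, +4·0.00416667° lat → SW at lon 91.15°, lat 32.0583°.
latitude 32.05833, longitude 91.15000.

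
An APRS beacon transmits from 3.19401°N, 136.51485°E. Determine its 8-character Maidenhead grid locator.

PJ83ge16

Add 180° to longitude and 90° to latitude: 316.51485, 93.19401.
Field: 316.51485/20 → 15 → P, 93.19401/10 → 9 → J; chars PJ.
Square: 16.51485/2 → 8, 3.19401/1 → 3; chars 83.
Subsquare: 0.51485/0.0833333 → 6 → g, 0.19401/0.0416667 → 4 → e; chars ge.
Extended square: 0.01485/0.00833333 → 1, 0.02734/0.00416667 → 6; chars 16.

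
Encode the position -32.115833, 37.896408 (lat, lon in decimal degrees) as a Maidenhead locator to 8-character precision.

KF87wv72

Shift to the Maidenhead origin (180°W, 90°S): lon 217.89641, lat 57.88417.
Field: 217.89641/20 → 10 → K, 57.88417/10 → 5 → F; chars KF.
Square: 17.89641/2 → 8, 7.88417/1 → 7; chars 87.
Subsquare: 1.89641/0.0833333 → 22 → w, 0.88417/0.0416667 → 21 → v; chars wv.
Extended square: 0.06307/0.00833333 → 7, 0.00917/0.00416667 → 2; chars 72.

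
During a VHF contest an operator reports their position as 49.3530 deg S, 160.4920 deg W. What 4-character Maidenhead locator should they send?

AE90

Offset from 180°W / 90°S: lon 19.51°, lat 40.65°.
Field: lon ⌊19.51/20⌋ = 0 → A; lat ⌊40.65/10⌋ = 4 → E.
Square: lon ⌊19.51/2⌋ = 9; lat ⌊0.65/1⌋ = 0.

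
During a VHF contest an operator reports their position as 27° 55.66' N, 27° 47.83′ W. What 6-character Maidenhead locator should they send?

HL67cw

Shift to the Maidenhead origin (180°W, 90°S): lon 152.2028, lat 117.9277.
Field (20°×10°, letters A–R): lon ⌊152.2028/20⌋ = 7 → H; lat ⌊117.9277/10⌋ = 11 → L.
Square (2°×1°, digits 0–9): lon ⌊12.2028/2⌋ = 6; lat ⌊7.9277/1⌋ = 7.
Subsquare (5′×2.5′, letters a–x): lon ⌊0.2028/0.0833333⌋ = 2 → c; lat ⌊0.9277/0.0416667⌋ = 22 → w.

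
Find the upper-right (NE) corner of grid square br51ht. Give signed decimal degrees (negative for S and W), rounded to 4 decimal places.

81.8333, -149.3333

Field B=1, R=17: +1·20° lon, +17·10° lat → SW at lon -160°, lat 80°.
Square 5, 1: +5·2° lon, +1·1° lat → SW at lon -150°, lat 81°.
Subsquare h=7, t=19: +7·0.0833333° lon, +19·0.0416667° lat → SW at lon -149.417°, lat 81.7917°.
Cell spans 0.0833333° lon × 0.0416667° lat. NE corner is SW corner plus one full cell.
latitude 81.8333, longitude -149.3333.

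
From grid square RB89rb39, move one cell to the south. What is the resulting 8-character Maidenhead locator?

RB89rb38

Latitude extended square 9; −1 → 8.
The longitude characters are unchanged.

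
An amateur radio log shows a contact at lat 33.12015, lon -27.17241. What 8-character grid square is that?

Offset from 180°W / 90°S: lon 152.82759°, lat 123.12015°.
Field: 152.82759/20 → 7 → H, 123.12015/10 → 12 → M; chars HM.
Square: 12.82759/2 → 6, 3.12015/1 → 3; chars 63.
Subsquare: 0.82759/0.0833333 → 9 → j, 0.12015/0.0416667 → 2 → c; chars jc.
Extended square: 0.07759/0.00833333 → 9, 0.03682/0.00416667 → 8; chars 98.

HM63jc98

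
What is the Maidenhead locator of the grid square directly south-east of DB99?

EB08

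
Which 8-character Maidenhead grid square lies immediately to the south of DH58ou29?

DH58ou28

Latitude extended square 9; −1 → 8.
The longitude characters are unchanged.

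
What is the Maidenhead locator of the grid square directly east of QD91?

RD01

Longitude square 9; +1 → 10, wraps to 0, carry into field.
Longitude field Q = 16; +1 → 17 = R.
The latitude characters are unchanged.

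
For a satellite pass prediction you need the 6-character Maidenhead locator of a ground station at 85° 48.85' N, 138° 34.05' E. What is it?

PR95gt

Shift to the Maidenhead origin (180°W, 90°S): lon 318.5675, lat 175.8142.
Field: 318.5675/20 → 15 → P, 175.8142/10 → 17 → R; chars PR.
Square: 18.5675/2 → 9, 5.8142/1 → 5; chars 95.
Subsquare: 0.5675/0.0833333 → 6 → g, 0.8142/0.0416667 → 19 → t; chars gt.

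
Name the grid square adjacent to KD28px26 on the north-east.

Longitude extended square 2; +1 → 3.
Latitude extended square 6; +1 → 7.

KD28px37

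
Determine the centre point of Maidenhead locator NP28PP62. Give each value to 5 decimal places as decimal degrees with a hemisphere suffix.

Field N=13, P=15: +13·20° lon, +15·10° lat → SW at lon 80°, lat 60°.
Square 2, 8: +2·2° lon, +8·1° lat → SW at lon 84°, lat 68°.
Subsquare p=15, p=15: +15·0.0833333° lon, +15·0.0416667° lat → SW at lon 85.25°, lat 68.625°.
Extended square 6, 2: +6·0.00833333° lon, +2·0.00416667° lat → SW at lon 85.3°, lat 68.6333°.
Cell spans 0.00833333° lon × 0.00416667° lat. Centre is SW corner plus half of each.
latitude 68.63542° N, longitude 85.30417° E.

68.63542° N, 85.30417° E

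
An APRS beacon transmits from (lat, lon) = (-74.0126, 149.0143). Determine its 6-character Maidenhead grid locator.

QB45mx

Offset from 180°W / 90°S: lon 329.0143°, lat 15.9874°.
Field: 329.0143/20 → 16 → Q, 15.9874/10 → 1 → B; chars QB.
Square: 9.0143/2 → 4, 5.9874/1 → 5; chars 45.
Subsquare: 1.0143/0.0833333 → 12 → m, 0.9874/0.0416667 → 23 → x; chars mx.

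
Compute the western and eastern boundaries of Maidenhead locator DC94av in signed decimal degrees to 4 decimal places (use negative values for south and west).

-102.0000, -101.9167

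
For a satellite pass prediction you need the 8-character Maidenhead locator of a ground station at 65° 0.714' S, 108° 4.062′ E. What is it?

Offset from 180°W / 90°S: lon 288.06770°, lat 24.98810°.
Field: lon ⌊288.06770/20⌋ = 14 → O; lat ⌊24.98810/10⌋ = 2 → C.
Square: lon ⌊8.06770/2⌋ = 4; lat ⌊4.98810/1⌋ = 4.
Subsquare: lon ⌊0.06770/0.0833333⌋ = 0 → a; lat ⌊0.98810/0.0416667⌋ = 23 → x.
Extended square: lon ⌊0.06770/0.00833333⌋ = 8; lat ⌊0.02977/0.00416667⌋ = 7.

OC44ax87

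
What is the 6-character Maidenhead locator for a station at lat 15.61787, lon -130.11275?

Add 180° to longitude and 90° to latitude: 49.8872, 105.6179.
Field: 49.8872/20 → 2 → C, 105.6179/10 → 10 → K; chars CK.
Square: 9.8872/2 → 4, 5.6179/1 → 5; chars 45.
Subsquare: 1.8872/0.0833333 → 22 → w, 0.6179/0.0416667 → 14 → o; chars wo.

CK45wo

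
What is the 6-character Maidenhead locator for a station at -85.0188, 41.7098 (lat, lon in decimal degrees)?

Offset from 180°W / 90°S: lon 221.7098°, lat 4.9812°.
Field: lon ⌊221.7098/20⌋ = 11 → L; lat ⌊4.9812/10⌋ = 0 → A.
Square: lon ⌊1.7098/2⌋ = 0; lat ⌊4.9812/1⌋ = 4.
Subsquare: lon ⌊1.7098/0.0833333⌋ = 20 → u; lat ⌊0.9812/0.0416667⌋ = 23 → x.

LA04ux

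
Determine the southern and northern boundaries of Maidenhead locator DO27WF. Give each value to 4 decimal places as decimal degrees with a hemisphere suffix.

57.2083° N, 57.2500° N

Field D=3, O=14: +3·20° lon, +14·10° lat → SW at lon -120°, lat 50°.
Square 2, 7: +2·2° lon, +7·1° lat → SW at lon -116°, lat 57°.
Subsquare w=22, f=5: +22·0.0833333° lon, +5·0.0416667° lat → SW at lon -114.167°, lat 57.2083°.
Cell spans 0.0833333° lon × 0.0416667° lat.
south 57.2083° N, north 57.2500° N.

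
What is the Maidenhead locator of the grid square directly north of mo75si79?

Latitude extended square 9; +1 → 10, wraps to 0, carry into subsquare.
Latitude subsquare i = 8; +1 → 9 = j.
The longitude characters are unchanged.

MO75sj70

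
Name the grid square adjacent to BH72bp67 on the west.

BH72bp57

Longitude extended square 6; −1 → 5.
The latitude characters are unchanged.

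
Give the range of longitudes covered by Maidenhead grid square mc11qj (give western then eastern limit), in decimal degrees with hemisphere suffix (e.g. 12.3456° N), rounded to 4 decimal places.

63.3333° E, 63.4167° E

Field M=12, C=2: +12·20° lon, +2·10° lat → SW at lon 60°, lat -70°.
Square 1, 1: +1·2° lon, +1·1° lat → SW at lon 62°, lat -69°.
Subsquare q=16, j=9: +16·0.0833333° lon, +9·0.0416667° lat → SW at lon 63.3333°, lat -68.625°.
Cell spans 0.0833333° lon × 0.0416667° lat.
west 63.3333° E, east 63.4167° E.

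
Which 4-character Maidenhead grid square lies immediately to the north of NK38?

Latitude square 8; +1 → 9.
The longitude characters are unchanged.

NK39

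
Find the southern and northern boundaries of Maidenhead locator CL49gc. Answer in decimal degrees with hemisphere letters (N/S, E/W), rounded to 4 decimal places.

29.0833° N, 29.1250° N

Field C=2, L=11: +2·20° lon, +11·10° lat → SW at lon -140°, lat 20°.
Square 4, 9: +4·2° lon, +9·1° lat → SW at lon -132°, lat 29°.
Subsquare g=6, c=2: +6·0.0833333° lon, +2·0.0416667° lat → SW at lon -131.5°, lat 29.0833°.
Cell spans 0.0833333° lon × 0.0416667° lat.
south 29.0833° N, north 29.1250° N.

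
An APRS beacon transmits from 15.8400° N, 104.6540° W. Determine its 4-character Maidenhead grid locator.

Add 180° to longitude and 90° to latitude: 75.35, 105.84.
Field (20°×10°, letters A–R): lon ⌊75.35/20⌋ = 3 → D; lat ⌊105.84/10⌋ = 10 → K.
Square (2°×1°, digits 0–9): lon ⌊15.35/2⌋ = 7; lat ⌊5.84/1⌋ = 5.

DK75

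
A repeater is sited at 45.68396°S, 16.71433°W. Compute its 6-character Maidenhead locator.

IE14ph

Add 180° to longitude and 90° to latitude: 163.2857, 44.3160.
Field (20°×10°, letters A–R): 163.2857/20 → 8 → I, 44.3160/10 → 4 → E; chars IE.
Square (2°×1°, digits 0–9): 3.2857/2 → 1, 4.3160/1 → 4; chars 14.
Subsquare (5′×2.5′, letters a–x): 1.2857/0.0833333 → 15 → p, 0.3160/0.0416667 → 7 → h; chars ph.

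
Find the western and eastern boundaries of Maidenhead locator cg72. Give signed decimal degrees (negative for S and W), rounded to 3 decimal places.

Field C=2, G=6: +2·20° lon, +6·10° lat → SW at lon -140°, lat -30°.
Square 7, 2: +7·2° lon, +2·1° lat → SW at lon -126°, lat -28°.
Cell spans 2° lon × 1° lat.
west -126.000, east -124.000.

-126.000, -124.000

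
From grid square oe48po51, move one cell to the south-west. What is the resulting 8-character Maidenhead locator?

Longitude extended square 5; −1 → 4.
Latitude extended square 1; −1 → 0.

OE48po40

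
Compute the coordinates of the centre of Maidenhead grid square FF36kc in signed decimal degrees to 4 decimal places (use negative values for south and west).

-33.8958, -73.1250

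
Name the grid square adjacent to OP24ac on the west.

OP14xc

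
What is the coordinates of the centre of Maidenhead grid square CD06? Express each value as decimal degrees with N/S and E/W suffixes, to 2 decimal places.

Field C=2, D=3: +2·20° lon, +3·10° lat → SW at lon -140°, lat -60°.
Square 0, 6: +0·2° lon, +6·1° lat → SW at lon -140°, lat -54°.
Cell spans 2° lon × 1° lat. Centre is SW corner plus half of each.
latitude 53.50° S, longitude 139.00° W.

53.50° S, 139.00° W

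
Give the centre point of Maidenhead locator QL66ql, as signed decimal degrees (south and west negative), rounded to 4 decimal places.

Field Q=16, L=11: +16·20° lon, +11·10° lat → SW at lon 140°, lat 20°.
Square 6, 6: +6·2° lon, +6·1° lat → SW at lon 152°, lat 26°.
Subsquare q=16, l=11: +16·0.0833333° lon, +11·0.0416667° lat → SW at lon 153.333°, lat 26.4583°.
Cell spans 0.0833333° lon × 0.0416667° lat. Centre is SW corner plus half of each.
latitude 26.4792, longitude 153.3750.

26.4792, 153.3750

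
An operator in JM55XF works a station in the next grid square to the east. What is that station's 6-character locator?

JM65af

Longitude subsquare x = 23; +1 → 24, wraps to 0 = a, carry into square.
Longitude square 5; +1 → 6.
The latitude characters are unchanged.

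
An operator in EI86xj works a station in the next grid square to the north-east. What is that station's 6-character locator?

Longitude subsquare x = 23; +1 → 24, wraps to 0 = a, carry into square.
Longitude square 8; +1 → 9.
Latitude subsquare j = 9; +1 → 10 = k.

EI96ak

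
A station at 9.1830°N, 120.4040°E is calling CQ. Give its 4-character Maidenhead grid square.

PJ09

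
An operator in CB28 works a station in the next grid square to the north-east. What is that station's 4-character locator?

CB39

Longitude square 2; +1 → 3.
Latitude square 8; +1 → 9.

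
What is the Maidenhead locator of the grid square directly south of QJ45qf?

QJ45qe

Latitude subsquare f = 5; −1 → 4 = e.
The longitude characters are unchanged.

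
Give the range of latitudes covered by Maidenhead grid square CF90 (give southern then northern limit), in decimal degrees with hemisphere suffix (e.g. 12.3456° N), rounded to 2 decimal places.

40.00° S, 39.00° S

Field C=2, F=5: +2·20° lon, +5·10° lat → SW at lon -140°, lat -40°.
Square 9, 0: +9·2° lon, +0·1° lat → SW at lon -122°, lat -40°.
Cell spans 2° lon × 1° lat.
south 40.00° S, north 39.00° S.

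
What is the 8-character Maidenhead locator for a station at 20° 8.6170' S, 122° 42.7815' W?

CG89pu45

Shift to the Maidenhead origin (180°W, 90°S): lon 57.28697, lat 69.85638.
Field: 57.28697/20 → 2 → C, 69.85638/10 → 6 → G; chars CG.
Square: 17.28697/2 → 8, 9.85638/1 → 9; chars 89.
Subsquare: 1.28697/0.0833333 → 15 → p, 0.85638/0.0416667 → 20 → u; chars pu.
Extended square: 0.03697/0.00833333 → 4, 0.02305/0.00416667 → 5; chars 45.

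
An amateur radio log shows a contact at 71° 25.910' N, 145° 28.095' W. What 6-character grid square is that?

BQ71gk

Offset from 180°W / 90°S: lon 34.5317°, lat 161.4318°.
Field: lon ⌊34.5317/20⌋ = 1 → B; lat ⌊161.4318/10⌋ = 16 → Q.
Square: lon ⌊14.5317/2⌋ = 7; lat ⌊1.4318/1⌋ = 1.
Subsquare: lon ⌊0.5317/0.0833333⌋ = 6 → g; lat ⌊0.4318/0.0416667⌋ = 10 → k.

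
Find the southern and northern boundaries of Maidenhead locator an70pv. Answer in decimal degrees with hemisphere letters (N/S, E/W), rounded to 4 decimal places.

Field A=0, N=13: +0·20° lon, +13·10° lat → SW at lon -180°, lat 40°.
Square 7, 0: +7·2° lon, +0·1° lat → SW at lon -166°, lat 40°.
Subsquare p=15, v=21: +15·0.0833333° lon, +21·0.0416667° lat → SW at lon -164.75°, lat 40.875°.
Cell spans 0.0833333° lon × 0.0416667° lat.
south 40.8750° N, north 40.9167° N.

40.8750° N, 40.9167° N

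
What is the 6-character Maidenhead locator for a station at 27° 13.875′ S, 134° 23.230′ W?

CG22ts

Offset from 180°W / 90°S: lon 45.6128°, lat 62.7687°.
Field: lon ⌊45.6128/20⌋ = 2 → C; lat ⌊62.7687/10⌋ = 6 → G.
Square: lon ⌊5.6128/2⌋ = 2; lat ⌊2.7687/1⌋ = 2.
Subsquare: lon ⌊1.6128/0.0833333⌋ = 19 → t; lat ⌊0.7687/0.0416667⌋ = 18 → s.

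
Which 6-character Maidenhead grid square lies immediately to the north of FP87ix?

FP88ia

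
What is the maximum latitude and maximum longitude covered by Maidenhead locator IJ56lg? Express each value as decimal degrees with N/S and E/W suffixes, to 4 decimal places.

Field I=8, J=9: +8·20° lon, +9·10° lat → SW at lon -20°, lat 0°.
Square 5, 6: +5·2° lon, +6·1° lat → SW at lon -10°, lat 6°.
Subsquare l=11, g=6: +11·0.0833333° lon, +6·0.0416667° lat → SW at lon -9.08333°, lat 6.25°.
Cell spans 0.0833333° lon × 0.0416667° lat. NE corner is SW corner plus one full cell.
latitude 6.2917° N, longitude 9.0000° W.

6.2917° N, 9.0000° W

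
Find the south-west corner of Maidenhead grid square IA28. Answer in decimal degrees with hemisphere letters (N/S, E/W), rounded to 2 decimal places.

Field I=8, A=0: +8·20° lon, +0·10° lat → SW at lon -20°, lat -90°.
Square 2, 8: +2·2° lon, +8·1° lat → SW at lon -16°, lat -82°.
latitude 82.00° S, longitude 16.00° W.

82.00° S, 16.00° W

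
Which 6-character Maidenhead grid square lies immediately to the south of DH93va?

DH92vx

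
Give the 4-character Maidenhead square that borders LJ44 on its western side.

Longitude square 4; −1 → 3.
The latitude characters are unchanged.

LJ34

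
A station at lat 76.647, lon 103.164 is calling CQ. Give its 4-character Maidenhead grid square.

Offset from 180°W / 90°S: lon 283.16°, lat 166.65°.
Field (20°×10°, letters A–R): lon ⌊283.16/20⌋ = 14 → O; lat ⌊166.65/10⌋ = 16 → Q.
Square (2°×1°, digits 0–9): lon ⌊3.16/2⌋ = 1; lat ⌊6.65/1⌋ = 6.

OQ16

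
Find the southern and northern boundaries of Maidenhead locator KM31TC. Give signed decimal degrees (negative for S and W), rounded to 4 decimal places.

31.0833, 31.1250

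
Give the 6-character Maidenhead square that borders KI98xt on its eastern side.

LI08at

Longitude subsquare x = 23; +1 → 24, wraps to 0 = a, carry into square.
Longitude square 9; +1 → 10, wraps to 0, carry into field.
Longitude field K = 10; +1 → 11 = L.
The latitude characters are unchanged.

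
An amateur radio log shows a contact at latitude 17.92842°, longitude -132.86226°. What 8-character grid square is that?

CK37nw62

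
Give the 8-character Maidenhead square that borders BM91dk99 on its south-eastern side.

Longitude extended square 9; +1 → 10, wraps to 0, carry into subsquare.
Longitude subsquare d = 3; +1 → 4 = e.
Latitude extended square 9; −1 → 8.

BM91ek08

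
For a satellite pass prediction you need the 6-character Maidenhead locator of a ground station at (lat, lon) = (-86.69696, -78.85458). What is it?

Add 180° to longitude and 90° to latitude: 101.1454, 3.3030.
Field (20°×10°, letters A–R): lon ⌊101.1454/20⌋ = 5 → F; lat ⌊3.3030/10⌋ = 0 → A.
Square (2°×1°, digits 0–9): lon ⌊1.1454/2⌋ = 0; lat ⌊3.3030/1⌋ = 3.
Subsquare (5′×2.5′, letters a–x): lon ⌊1.1454/0.0833333⌋ = 13 → n; lat ⌊0.3030/0.0416667⌋ = 7 → h.

FA03nh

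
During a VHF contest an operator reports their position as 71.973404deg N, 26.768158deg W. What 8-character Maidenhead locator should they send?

Shift to the Maidenhead origin (180°W, 90°S): lon 153.23184, lat 161.97340.
Field (20°×10°, letters A–R): 153.23184/20 → 7 → H, 161.97340/10 → 16 → Q; chars HQ.
Square (2°×1°, digits 0–9): 13.23184/2 → 6, 1.97340/1 → 1; chars 61.
Subsquare (5′×2.5′, letters a–x): 1.23184/0.0833333 → 14 → o, 0.97340/0.0416667 → 23 → x; chars ox.
Extended square (30″×15″, digits 0–9): 0.06518/0.00833333 → 7, 0.01507/0.00416667 → 3; chars 73.

HQ61ox73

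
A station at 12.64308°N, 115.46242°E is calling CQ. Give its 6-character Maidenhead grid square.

OK72rp

Offset from 180°W / 90°S: lon 295.4624°, lat 102.6431°.
Field: 295.4624/20 → 14 → O, 102.6431/10 → 10 → K; chars OK.
Square: 15.4624/2 → 7, 2.6431/1 → 2; chars 72.
Subsquare: 1.4624/0.0833333 → 17 → r, 0.6431/0.0416667 → 15 → p; chars rp.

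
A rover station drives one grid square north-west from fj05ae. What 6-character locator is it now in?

EJ95xf

Longitude subsquare a = 0; −1 → -1, wraps to 23 = x, carry into square.
Longitude square 0; −1 → -1, wraps to 9, carry into field.
Longitude field F = 5; −1 → 4 = E.
Latitude subsquare e = 4; +1 → 5 = f.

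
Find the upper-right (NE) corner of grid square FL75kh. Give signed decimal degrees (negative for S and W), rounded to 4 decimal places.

25.3333, -65.0833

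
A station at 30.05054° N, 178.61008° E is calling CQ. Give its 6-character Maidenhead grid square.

Shift to the Maidenhead origin (180°W, 90°S): lon 358.6101, lat 120.0505.
Field (20°×10°, letters A–R): lon ⌊358.6101/20⌋ = 17 → R; lat ⌊120.0505/10⌋ = 12 → M.
Square (2°×1°, digits 0–9): lon ⌊18.6101/2⌋ = 9; lat ⌊0.0505/1⌋ = 0.
Subsquare (5′×2.5′, letters a–x): lon ⌊0.6101/0.0833333⌋ = 7 → h; lat ⌊0.0505/0.0416667⌋ = 1 → b.

RM90hb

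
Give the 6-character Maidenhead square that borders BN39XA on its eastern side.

Longitude subsquare x = 23; +1 → 24, wraps to 0 = a, carry into square.
Longitude square 3; +1 → 4.
The latitude characters are unchanged.

BN49aa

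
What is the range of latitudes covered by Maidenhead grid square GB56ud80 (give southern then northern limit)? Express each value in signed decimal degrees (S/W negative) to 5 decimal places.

-73.87500, -73.87083

Field G=6, B=1: +6·20° lon, +1·10° lat → SW at lon -60°, lat -80°.
Square 5, 6: +5·2° lon, +6·1° lat → SW at lon -50°, lat -74°.
Subsquare u=20, d=3: +20·0.0833333° lon, +3·0.0416667° lat → SW at lon -48.3333°, lat -73.875°.
Extended square 8, 0: +8·0.00833333° lon, +0·0.00416667° lat → SW at lon -48.2667°, lat -73.875°.
Cell spans 0.00833333° lon × 0.00416667° lat.
south -73.87500, north -73.87083.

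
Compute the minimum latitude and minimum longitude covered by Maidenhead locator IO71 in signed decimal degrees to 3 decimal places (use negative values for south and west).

51.000, -6.000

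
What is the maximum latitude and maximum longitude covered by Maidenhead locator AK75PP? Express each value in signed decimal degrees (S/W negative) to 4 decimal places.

15.6667, -164.6667

Field A=0, K=10: +0·20° lon, +10·10° lat → SW at lon -180°, lat 10°.
Square 7, 5: +7·2° lon, +5·1° lat → SW at lon -166°, lat 15°.
Subsquare p=15, p=15: +15·0.0833333° lon, +15·0.0416667° lat → SW at lon -164.75°, lat 15.625°.
Cell spans 0.0833333° lon × 0.0416667° lat. NE corner is SW corner plus one full cell.
latitude 15.6667, longitude -164.6667.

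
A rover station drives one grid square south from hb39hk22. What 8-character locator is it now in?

HB39hk21

Latitude extended square 2; −1 → 1.
The longitude characters are unchanged.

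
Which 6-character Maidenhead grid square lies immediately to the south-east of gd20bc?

GD20cb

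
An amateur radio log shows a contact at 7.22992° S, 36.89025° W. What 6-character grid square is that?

HI12ns

Add 180° to longitude and 90° to latitude: 143.1097, 82.7701.
Field: 143.1097/20 → 7 → H, 82.7701/10 → 8 → I; chars HI.
Square: 3.1097/2 → 1, 2.7701/1 → 2; chars 12.
Subsquare: 1.1097/0.0833333 → 13 → n, 0.7701/0.0416667 → 18 → s; chars ns.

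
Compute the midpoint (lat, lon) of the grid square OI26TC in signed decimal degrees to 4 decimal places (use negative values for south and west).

-3.8958, 105.6250

Field O=14, I=8: +14·20° lon, +8·10° lat → SW at lon 100°, lat -10°.
Square 2, 6: +2·2° lon, +6·1° lat → SW at lon 104°, lat -4°.
Subsquare t=19, c=2: +19·0.0833333° lon, +2·0.0416667° lat → SW at lon 105.583°, lat -3.91667°.
Cell spans 0.0833333° lon × 0.0416667° lat. Centre is SW corner plus half of each.
latitude -3.8958, longitude 105.6250.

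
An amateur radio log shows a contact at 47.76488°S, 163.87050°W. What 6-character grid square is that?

Add 180° to longitude and 90° to latitude: 16.1295, 42.2351.
Field: lon ⌊16.1295/20⌋ = 0 → A; lat ⌊42.2351/10⌋ = 4 → E.
Square: lon ⌊16.1295/2⌋ = 8; lat ⌊2.2351/1⌋ = 2.
Subsquare: lon ⌊0.1295/0.0833333⌋ = 1 → b; lat ⌊0.2351/0.0416667⌋ = 5 → f.

AE82bf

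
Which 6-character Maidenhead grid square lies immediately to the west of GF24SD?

GF24rd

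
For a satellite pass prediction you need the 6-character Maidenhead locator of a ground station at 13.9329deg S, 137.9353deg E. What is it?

PH86xb

Add 180° to longitude and 90° to latitude: 317.9353, 76.0671.
Field (20°×10°, letters A–R): 317.9353/20 → 15 → P, 76.0671/10 → 7 → H; chars PH.
Square (2°×1°, digits 0–9): 17.9353/2 → 8, 6.0671/1 → 6; chars 86.
Subsquare (5′×2.5′, letters a–x): 1.9353/0.0833333 → 23 → x, 0.0671/0.0416667 → 1 → b; chars xb.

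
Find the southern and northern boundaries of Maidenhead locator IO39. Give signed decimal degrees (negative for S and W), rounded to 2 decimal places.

Field I=8, O=14: +8·20° lon, +14·10° lat → SW at lon -20°, lat 50°.
Square 3, 9: +3·2° lon, +9·1° lat → SW at lon -14°, lat 59°.
Cell spans 2° lon × 1° lat.
south 59.00, north 60.00.

59.00, 60.00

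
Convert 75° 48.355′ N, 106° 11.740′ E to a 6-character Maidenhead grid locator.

OQ35ct

Add 180° to longitude and 90° to latitude: 286.1957, 165.8059.
Field: 286.1957/20 → 14 → O, 165.8059/10 → 16 → Q; chars OQ.
Square: 6.1957/2 → 3, 5.8059/1 → 5; chars 35.
Subsquare: 0.1957/0.0833333 → 2 → c, 0.8059/0.0416667 → 19 → t; chars ct.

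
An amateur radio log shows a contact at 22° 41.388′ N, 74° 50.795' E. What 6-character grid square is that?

Offset from 180°W / 90°S: lon 254.8466°, lat 112.6898°.
Field: 254.8466/20 → 12 → M, 112.6898/10 → 11 → L; chars ML.
Square: 14.8466/2 → 7, 2.6898/1 → 2; chars 72.
Subsquare: 0.8466/0.0833333 → 10 → k, 0.6898/0.0416667 → 16 → q; chars kq.

ML72kq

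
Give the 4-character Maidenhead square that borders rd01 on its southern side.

RD00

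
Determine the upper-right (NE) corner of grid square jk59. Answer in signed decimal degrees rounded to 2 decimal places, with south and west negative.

20.00, 12.00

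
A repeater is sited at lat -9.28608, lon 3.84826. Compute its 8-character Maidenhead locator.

Offset from 180°W / 90°S: lon 183.84826°, lat 80.71392°.
Field (20°×10°, letters A–R): lon ⌊183.84826/20⌋ = 9 → J; lat ⌊80.71392/10⌋ = 8 → I.
Square (2°×1°, digits 0–9): lon ⌊3.84826/2⌋ = 1; lat ⌊0.71392/1⌋ = 0.
Subsquare (5′×2.5′, letters a–x): lon ⌊1.84826/0.0833333⌋ = 22 → w; lat ⌊0.71392/0.0416667⌋ = 17 → r.
Extended square (30″×15″, digits 0–9): lon ⌊0.01493/0.00833333⌋ = 1; lat ⌊0.00559/0.00416667⌋ = 1.

JI10wr11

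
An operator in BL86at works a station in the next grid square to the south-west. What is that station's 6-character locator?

BL76xs

Longitude subsquare a = 0; −1 → -1, wraps to 23 = x, carry into square.
Longitude square 8; −1 → 7.
Latitude subsquare t = 19; −1 → 18 = s.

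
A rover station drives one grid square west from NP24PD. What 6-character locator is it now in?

NP24od

Longitude subsquare p = 15; −1 → 14 = o.
The latitude characters are unchanged.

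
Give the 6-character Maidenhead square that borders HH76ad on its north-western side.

Longitude subsquare a = 0; −1 → -1, wraps to 23 = x, carry into square.
Longitude square 7; −1 → 6.
Latitude subsquare d = 3; +1 → 4 = e.

HH66xe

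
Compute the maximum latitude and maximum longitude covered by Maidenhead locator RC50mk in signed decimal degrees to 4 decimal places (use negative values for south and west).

-69.5417, 171.0833

Field R=17, C=2: +17·20° lon, +2·10° lat → SW at lon 160°, lat -70°.
Square 5, 0: +5·2° lon, +0·1° lat → SW at lon 170°, lat -70°.
Subsquare m=12, k=10: +12·0.0833333° lon, +10·0.0416667° lat → SW at lon 171°, lat -69.5833°.
Cell spans 0.0833333° lon × 0.0416667° lat. NE corner is SW corner plus one full cell.
latitude -69.5417, longitude 171.0833.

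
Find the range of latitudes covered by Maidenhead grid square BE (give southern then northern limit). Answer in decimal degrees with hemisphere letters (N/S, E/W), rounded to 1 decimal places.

Field B=1, E=4: +1·20° lon, +4·10° lat → SW at lon -160°, lat -50°.
Cell spans 20° lon × 10° lat.
south 50.0° S, north 40.0° S.

50.0° S, 40.0° S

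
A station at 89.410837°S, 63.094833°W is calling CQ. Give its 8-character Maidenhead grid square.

FA80ko81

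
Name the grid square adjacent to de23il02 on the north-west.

Longitude extended square 0; −1 → -1, wraps to 9, carry into subsquare.
Longitude subsquare i = 8; −1 → 7 = h.
Latitude extended square 2; +1 → 3.

DE23hl93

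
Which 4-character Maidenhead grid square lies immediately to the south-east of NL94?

OL03

Longitude square 9; +1 → 10, wraps to 0, carry into field.
Longitude field N = 13; +1 → 14 = O.
Latitude square 4; −1 → 3.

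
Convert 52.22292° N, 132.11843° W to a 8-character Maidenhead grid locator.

Offset from 180°W / 90°S: lon 47.88157°, lat 142.22292°.
Field: 47.88157/20 → 2 → C, 142.22292/10 → 14 → O; chars CO.
Square: 7.88157/2 → 3, 2.22292/1 → 2; chars 32.
Subsquare: 1.88157/0.0833333 → 22 → w, 0.22292/0.0416667 → 5 → f; chars wf.
Extended square: 0.04824/0.00833333 → 5, 0.01459/0.00416667 → 3; chars 53.

CO32wf53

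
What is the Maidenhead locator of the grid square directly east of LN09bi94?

Longitude extended square 9; +1 → 10, wraps to 0, carry into subsquare.
Longitude subsquare b = 1; +1 → 2 = c.
The latitude characters are unchanged.

LN09ci04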